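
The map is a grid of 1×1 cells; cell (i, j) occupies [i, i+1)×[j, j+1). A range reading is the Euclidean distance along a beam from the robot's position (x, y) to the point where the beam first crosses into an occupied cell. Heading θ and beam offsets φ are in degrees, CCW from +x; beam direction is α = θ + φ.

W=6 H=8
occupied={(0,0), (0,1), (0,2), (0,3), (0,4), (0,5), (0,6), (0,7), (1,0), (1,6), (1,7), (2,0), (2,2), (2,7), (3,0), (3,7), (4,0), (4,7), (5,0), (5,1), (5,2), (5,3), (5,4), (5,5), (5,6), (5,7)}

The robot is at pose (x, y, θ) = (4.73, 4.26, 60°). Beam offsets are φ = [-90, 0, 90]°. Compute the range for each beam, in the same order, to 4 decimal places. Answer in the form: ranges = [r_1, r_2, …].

beam 1: φ=-90°, α=330°
  d=(0.8660,-0.5000)  start (4,4)  tX=0.3118 tY=0.5200  stride 1/|dx|=1.1547 1/|dy|=2.0000
    cross x-line → (5,4), t=0.3118 (wall)
  → r_1 = 0.3118
beam 2: φ=0°, α=60°
  d=(0.5000,0.8660)  start (4,4)  tX=0.5400 tY=0.8545  stride 1/|dx|=2.0000 1/|dy|=1.1547
    cross x-line → (5,4), t=0.5400 (wall)
  → r_2 = 0.5400
beam 3: φ=90°, α=150°
  d=(-0.8660,0.5000)  start (4,4)  tX=0.8429 tY=1.4800  stride 1/|dx|=1.1547 1/|dy|=2.0000
    cross x-line → (3,4), t=0.8429
    cross y-line → (3,5), t=1.4800
    cross x-line → (2,5), t=1.9976
    cross x-line → (1,5), t=3.1523
    cross y-line → (1,6), t=3.4800 (wall)
  → r_3 = 3.4800

ranges = [0.3118, 0.5400, 3.4800]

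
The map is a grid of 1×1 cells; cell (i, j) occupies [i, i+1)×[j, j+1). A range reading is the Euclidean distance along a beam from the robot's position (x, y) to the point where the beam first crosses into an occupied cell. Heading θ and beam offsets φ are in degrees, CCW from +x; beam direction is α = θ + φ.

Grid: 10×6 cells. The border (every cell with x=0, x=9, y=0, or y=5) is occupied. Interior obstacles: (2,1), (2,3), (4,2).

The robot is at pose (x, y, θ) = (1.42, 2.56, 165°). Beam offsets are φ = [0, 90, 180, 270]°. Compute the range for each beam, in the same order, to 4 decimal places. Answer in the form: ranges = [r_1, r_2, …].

ranges = [0.4348, 1.6150, 6.0274, 2.5261]

beam 1: φ=0°, α=165°
  cosα=-0.9659 sinα=0.2588 | (1,2) | tMaxX 0.4348 tMaxY 1.7000 | tΔX 1.0353 tΔY 3.8637
    t=0.4348 [x] (0,2) — stop
  → r_1 = 0.4348
beam 2: φ=90°, α=255°
  cosα=-0.2588 sinα=-0.9659 | (1,2) | tMaxX 1.6228 tMaxY 0.5798 | tΔX 3.8637 tΔY 1.0353
    t=0.5798 [y] (1,1)
    t=1.6150 [y] (1,0) — stop
  → r_2 = 1.6150
beam 3: φ=180°, α=345°
  cosα=0.9659 sinα=-0.2588 | (1,2) | tMaxX 0.6005 tMaxY 2.1637 | tΔX 1.0353 tΔY 3.8637
    t=0.6005 [x] (2,2)
    t=1.6357 [x] (3,2)
    t=2.1637 [y] (3,1)
    t=2.6710 [x] (4,1)
    t=3.7063 [x] (5,1)
    t=4.7416 [x] (6,1)
    t=5.7768 [x] (7,1)
    t=6.0274 [y] (7,0) — stop
  → r_3 = 6.0274
beam 4: φ=270°, α=75°
  cosα=0.2588 sinα=0.9659 | (1,2) | tMaxX 2.2409 tMaxY 0.4555 | tΔX 3.8637 tΔY 1.0353
    t=0.4555 [y] (1,3)
    t=1.4908 [y] (1,4)
    t=2.2409 [x] (2,4)
    t=2.5261 [y] (2,5) — stop
  → r_4 = 2.5261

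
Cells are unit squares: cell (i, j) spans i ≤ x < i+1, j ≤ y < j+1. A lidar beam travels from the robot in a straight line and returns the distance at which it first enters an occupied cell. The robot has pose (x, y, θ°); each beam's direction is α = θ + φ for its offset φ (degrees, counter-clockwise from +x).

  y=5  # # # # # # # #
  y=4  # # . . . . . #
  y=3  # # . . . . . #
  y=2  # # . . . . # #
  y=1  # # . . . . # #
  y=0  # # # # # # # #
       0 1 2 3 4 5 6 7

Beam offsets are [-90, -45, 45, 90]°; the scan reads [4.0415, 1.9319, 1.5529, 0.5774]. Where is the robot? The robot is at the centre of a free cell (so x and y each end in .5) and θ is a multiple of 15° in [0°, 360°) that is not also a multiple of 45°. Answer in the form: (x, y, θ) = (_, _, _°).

The pose lattice has 18·16 = 288 candidates. Test each by forward raycasting.
  (5.5, 4.5, 165°): beam 1 = 0.5176 ≠ 4.0415 ✗
  (3.5, 4.5, 285°): beam 1 = 1.5529 ≠ 4.0415 ✗
  (4.5, 1.5, 60°): beam 1 = 1.0000 ≠ 4.0415 ✗
  (6.5, 4.5, 120°): beam 1 = 0.5774 ≠ 4.0415 ✗
  …
  (5.5, 4.5, 330°): r_1=4.0415, r_2=1.9319, r_3=1.5529, r_4=0.5774 — all match ✓
Only this pose fits every beam.

(x, y, θ) = (5.5, 4.5, 330°)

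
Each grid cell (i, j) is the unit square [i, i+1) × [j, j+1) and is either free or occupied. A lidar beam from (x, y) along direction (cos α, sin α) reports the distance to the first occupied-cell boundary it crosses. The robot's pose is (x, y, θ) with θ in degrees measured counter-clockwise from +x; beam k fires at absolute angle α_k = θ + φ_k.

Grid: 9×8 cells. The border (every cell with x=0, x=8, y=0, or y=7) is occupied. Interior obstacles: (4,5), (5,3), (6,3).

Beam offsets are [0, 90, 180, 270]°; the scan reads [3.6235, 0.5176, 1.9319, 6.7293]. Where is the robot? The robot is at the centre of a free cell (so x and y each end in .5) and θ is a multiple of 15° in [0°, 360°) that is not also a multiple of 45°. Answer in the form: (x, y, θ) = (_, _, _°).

(x, y, θ) = (1.5, 3.5, 75°)

Candidates: 39 free-cell centres × 16 headings = 624 poses. Raycast each; keep the one whose scan matches to 4 dp.
  (1.5, 6.5, 105°): beam 1 = 0.5176 ≠ 3.6235 ✗
  (2.5, 4.5, 255°): beam 2 = 2.5882 ≠ 0.5176 ✗
  (6.5, 4.5, 300°): beam 1 = 0.5774 ≠ 3.6235 ✗
  (7.5, 3.5, 195°): beam 1 = 0.5176 ≠ 3.6235 ✗
  (3.5, 3.5, 15°): beam 1 = 1.5529 ≠ 3.6235 ✗
  …
  (1.5, 3.5, 75°): r_1=3.6235, r_2=0.5176, r_3=1.9319, r_4=6.7293 — all match ✓
No second candidate reproduces the full scan.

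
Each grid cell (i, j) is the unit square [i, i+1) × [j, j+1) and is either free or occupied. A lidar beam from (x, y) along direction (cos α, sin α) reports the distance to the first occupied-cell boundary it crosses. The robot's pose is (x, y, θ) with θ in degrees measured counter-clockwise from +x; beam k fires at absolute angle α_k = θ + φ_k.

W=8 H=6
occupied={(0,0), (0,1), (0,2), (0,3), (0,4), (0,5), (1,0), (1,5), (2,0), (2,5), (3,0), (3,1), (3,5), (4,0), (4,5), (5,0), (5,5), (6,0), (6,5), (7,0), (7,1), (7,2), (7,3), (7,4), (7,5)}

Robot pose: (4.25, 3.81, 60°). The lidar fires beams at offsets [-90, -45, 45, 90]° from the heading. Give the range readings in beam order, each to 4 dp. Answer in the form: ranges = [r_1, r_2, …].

beam 1: φ=-90°, α=330°
  dir = (cos 330°, sin 330°) = (0.8660, -0.5000); from cell (4,3)
  next x-line at t=0.8660, next y-line at t=1.6200; Δt_x=1.1547, Δt_y=2.0000
    x: enter (5,3) at t=0.8660
    y: enter (5,2) at t=1.6200
    x: enter (6,2) at t=2.0207
    x: enter (7,2) at t=3.1754 ← occupied
  → r_1 = 3.1754
beam 2: φ=-45°, α=15°
  dir = (cos 15°, sin 15°) = (0.9659, 0.2588); from cell (4,3)
  next x-line at t=0.7765, next y-line at t=0.7341; Δt_x=1.0353, Δt_y=3.8637
    y: enter (4,4) at t=0.7341
    x: enter (5,4) at t=0.7765
    x: enter (6,4) at t=1.8117
    x: enter (7,4) at t=2.8470 ← occupied
  → r_2 = 2.8470
beam 3: φ=45°, α=105°
  dir = (cos 105°, sin 105°) = (-0.2588, 0.9659); from cell (4,3)
  next x-line at t=0.9659, next y-line at t=0.1967; Δt_x=3.8637, Δt_y=1.0353
    y: enter (4,4) at t=0.1967
    x: enter (3,4) at t=0.9659
    y: enter (3,5) at t=1.2320 ← occupied
  → r_3 = 1.2320
beam 4: φ=90°, α=150°
  dir = (cos 150°, sin 150°) = (-0.8660, 0.5000); from cell (4,3)
  next x-line at t=0.2887, next y-line at t=0.3800; Δt_x=1.1547, Δt_y=2.0000
    x: enter (3,3) at t=0.2887
    y: enter (3,4) at t=0.3800
    x: enter (2,4) at t=1.4434
    y: enter (2,5) at t=2.3800 ← occupied
  → r_4 = 2.3800

ranges = [3.1754, 2.8470, 1.2320, 2.3800]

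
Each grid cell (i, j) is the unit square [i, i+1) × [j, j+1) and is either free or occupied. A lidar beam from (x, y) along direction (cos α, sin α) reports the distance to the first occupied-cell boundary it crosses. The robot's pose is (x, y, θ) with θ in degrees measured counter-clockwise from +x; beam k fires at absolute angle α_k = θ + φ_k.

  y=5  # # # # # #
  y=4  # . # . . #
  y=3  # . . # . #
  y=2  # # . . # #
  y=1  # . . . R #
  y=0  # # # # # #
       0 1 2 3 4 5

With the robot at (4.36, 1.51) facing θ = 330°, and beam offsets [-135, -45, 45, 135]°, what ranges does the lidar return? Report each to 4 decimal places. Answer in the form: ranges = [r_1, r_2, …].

ranges = [1.9705, 0.5280, 0.6626, 0.5073]

beam 1: φ=-135°, α=195°
  direction (-0.9659, -0.2588); cell (4,1); t to first gridline: x 0.3727, y 1.9705 (then +1.0353 / +3.8637)
    (3,1) via x @ 0.3727
    (2,1) via x @ 1.4080
    (2,0) via y @ 1.9705  # hit
  → r_1 = 1.9705
beam 2: φ=-45°, α=285°
  direction (0.2588, -0.9659); cell (4,1); t to first gridline: x 2.4728, y 0.5280 (then +3.8637 / +1.0353)
    (4,0) via y @ 0.5280  # hit
  → r_2 = 0.5280
beam 3: φ=45°, α=15°
  direction (0.9659, 0.2588); cell (4,1); t to first gridline: x 0.6626, y 1.8932 (then +1.0353 / +3.8637)
    (5,1) via x @ 0.6626  # hit
  → r_3 = 0.6626
beam 4: φ=135°, α=105°
  direction (-0.2588, 0.9659); cell (4,1); t to first gridline: x 1.3909, y 0.5073 (then +3.8637 / +1.0353)
    (4,2) via y @ 0.5073  # hit
  → r_4 = 0.5073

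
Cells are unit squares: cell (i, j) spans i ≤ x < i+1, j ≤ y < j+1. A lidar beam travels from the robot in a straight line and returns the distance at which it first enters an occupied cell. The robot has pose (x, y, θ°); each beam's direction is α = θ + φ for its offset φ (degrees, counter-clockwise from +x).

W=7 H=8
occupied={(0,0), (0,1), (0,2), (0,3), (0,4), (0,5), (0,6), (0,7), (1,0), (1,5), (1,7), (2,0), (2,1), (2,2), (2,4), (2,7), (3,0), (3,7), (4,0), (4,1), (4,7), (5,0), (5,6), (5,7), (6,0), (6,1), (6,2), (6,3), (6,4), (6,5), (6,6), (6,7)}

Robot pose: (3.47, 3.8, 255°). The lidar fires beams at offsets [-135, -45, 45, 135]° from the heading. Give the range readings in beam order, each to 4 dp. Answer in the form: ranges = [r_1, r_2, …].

beam 1: φ=-135°, α=120°
  dir = (cos 120°, sin 120°) = (-0.5000, 0.8660); from cell (3,3)
  next x-line at t=0.9400, next y-line at t=0.2309; Δt_x=2.0000, Δt_y=1.1547
    y: enter (3,4) at t=0.2309
    x: enter (2,4) at t=0.9400 ← occupied
  → r_1 = 0.9400
beam 2: φ=-45°, α=210°
  dir = (cos 210°, sin 210°) = (-0.8660, -0.5000); from cell (3,3)
  next x-line at t=0.5427, next y-line at t=1.6000; Δt_x=1.1547, Δt_y=2.0000
    x: enter (2,3) at t=0.5427
    y: enter (2,2) at t=1.6000 ← occupied
  → r_2 = 1.6000
beam 3: φ=45°, α=300°
  dir = (cos 300°, sin 300°) = (0.5000, -0.8660); from cell (3,3)
  next x-line at t=1.0600, next y-line at t=0.9238; Δt_x=2.0000, Δt_y=1.1547
    y: enter (3,2) at t=0.9238
    x: enter (4,2) at t=1.0600
    y: enter (4,1) at t=2.0785 ← occupied
  → r_3 = 2.0785
beam 4: φ=135°, α=30°
  dir = (cos 30°, sin 30°) = (0.8660, 0.5000); from cell (3,3)
  next x-line at t=0.6120, next y-line at t=0.4000; Δt_x=1.1547, Δt_y=2.0000
    y: enter (3,4) at t=0.4000
    x: enter (4,4) at t=0.6120
    x: enter (5,4) at t=1.7667
    y: enter (5,5) at t=2.4000
    x: enter (6,5) at t=2.9214 ← occupied
  → r_4 = 2.9214

ranges = [0.9400, 1.6000, 2.0785, 2.9214]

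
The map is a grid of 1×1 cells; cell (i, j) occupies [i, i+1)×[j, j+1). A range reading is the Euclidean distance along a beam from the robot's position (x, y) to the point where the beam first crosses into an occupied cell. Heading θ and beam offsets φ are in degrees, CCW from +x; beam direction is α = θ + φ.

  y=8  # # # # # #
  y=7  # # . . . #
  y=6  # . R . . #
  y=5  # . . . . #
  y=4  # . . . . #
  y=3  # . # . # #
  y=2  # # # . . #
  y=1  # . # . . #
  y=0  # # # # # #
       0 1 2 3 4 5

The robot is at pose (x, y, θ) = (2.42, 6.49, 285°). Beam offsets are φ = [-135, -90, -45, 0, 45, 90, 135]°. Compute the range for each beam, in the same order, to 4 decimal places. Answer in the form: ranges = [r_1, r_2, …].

beam 1: φ=-135°, α=150°
  direction (-0.8660, 0.5000); cell (2,6); t to first gridline: x 0.4850, y 1.0200 (then +1.1547 / +2.0000)
    (1,6) via x @ 0.4850
    (1,7) via y @ 1.0200  # hit
  → r_1 = 1.0200
beam 2: φ=-90°, α=195°
  direction (-0.9659, -0.2588); cell (2,6); t to first gridline: x 0.4348, y 1.8932 (then +1.0353 / +3.8637)
    (1,6) via x @ 0.4348
    (0,6) via x @ 1.4701  # hit
  → r_2 = 1.4701
beam 3: φ=-45°, α=240°
  direction (-0.5000, -0.8660); cell (2,6); t to first gridline: x 0.8400, y 0.5658 (then +2.0000 / +1.1547)
    (2,5) via y @ 0.5658
    (1,5) via x @ 0.8400
    (1,4) via y @ 1.7205
    (0,4) via x @ 2.8400  # hit
  → r_3 = 2.8400
beam 4: φ=0°, α=285°
  direction (0.2588, -0.9659); cell (2,6); t to first gridline: x 2.2409, y 0.5073 (then +3.8637 / +1.0353)
    (2,5) via y @ 0.5073
    (2,4) via y @ 1.5426
    (3,4) via x @ 2.2409
    (3,3) via y @ 2.5778
    (3,2) via y @ 3.6131
    (3,1) via y @ 4.6484
    (3,0) via y @ 5.6837  # hit
  → r_4 = 5.6837
beam 5: φ=45°, α=330°
  direction (0.8660, -0.5000); cell (2,6); t to first gridline: x 0.6697, y 0.9800 (then +1.1547 / +2.0000)
    (3,6) via x @ 0.6697
    (3,5) via y @ 0.9800
    (4,5) via x @ 1.8244
    (5,5) via x @ 2.9791  # hit
  → r_5 = 2.9791
beam 6: φ=90°, α=15°
  direction (0.9659, 0.2588); cell (2,6); t to first gridline: x 0.6005, y 1.9705 (then +1.0353 / +3.8637)
    (3,6) via x @ 0.6005
    (4,6) via x @ 1.6357
    (4,7) via y @ 1.9705
    (5,7) via x @ 2.6710  # hit
  → r_6 = 2.6710
beam 7: φ=135°, α=60°
  direction (0.5000, 0.8660); cell (2,6); t to first gridline: x 1.1600, y 0.5889 (then +2.0000 / +1.1547)
    (2,7) via y @ 0.5889
    (3,7) via x @ 1.1600
    (3,8) via y @ 1.7436  # hit
  → r_7 = 1.7436

ranges = [1.0200, 1.4701, 2.8400, 5.6837, 2.9791, 2.6710, 1.7436]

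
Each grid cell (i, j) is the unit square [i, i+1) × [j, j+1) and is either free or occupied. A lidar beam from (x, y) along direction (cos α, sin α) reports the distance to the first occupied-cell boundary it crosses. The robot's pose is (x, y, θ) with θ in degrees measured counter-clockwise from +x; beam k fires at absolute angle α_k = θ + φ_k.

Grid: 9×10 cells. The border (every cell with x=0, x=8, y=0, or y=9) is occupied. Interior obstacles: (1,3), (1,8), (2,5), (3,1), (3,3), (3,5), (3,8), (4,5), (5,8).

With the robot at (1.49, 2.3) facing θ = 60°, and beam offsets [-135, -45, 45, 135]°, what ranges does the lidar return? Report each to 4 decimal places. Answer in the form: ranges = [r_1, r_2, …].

ranges = [1.3459, 6.7396, 0.7247, 0.5073]

beam 1: φ=-135°, α=285°
  direction (0.2588, -0.9659); cell (1,2); t to first gridline: x 1.9705, y 0.3106 (then +3.8637 / +1.0353)
    (1,1) via y @ 0.3106
    (1,0) via y @ 1.3459  # hit
  → r_1 = 1.3459
beam 2: φ=-45°, α=15°
  direction (0.9659, 0.2588); cell (1,2); t to first gridline: x 0.5280, y 2.7046 (then +1.0353 / +3.8637)
    (2,2) via x @ 0.5280
    (3,2) via x @ 1.5633
    (4,2) via x @ 2.5985
    (4,3) via y @ 2.7046
    (5,3) via x @ 3.6338
    (6,3) via x @ 4.6691
    (7,3) via x @ 5.7044
    (7,4) via y @ 6.5683
    (8,4) via x @ 6.7396  # hit
  → r_2 = 6.7396
beam 3: φ=45°, α=105°
  direction (-0.2588, 0.9659); cell (1,2); t to first gridline: x 1.8932, y 0.7247 (then +3.8637 / +1.0353)
    (1,3) via y @ 0.7247  # hit
  → r_3 = 0.7247
beam 4: φ=135°, α=195°
  direction (-0.9659, -0.2588); cell (1,2); t to first gridline: x 0.5073, y 1.1591 (then +1.0353 / +3.8637)
    (0,2) via x @ 0.5073  # hit
  → r_4 = 0.5073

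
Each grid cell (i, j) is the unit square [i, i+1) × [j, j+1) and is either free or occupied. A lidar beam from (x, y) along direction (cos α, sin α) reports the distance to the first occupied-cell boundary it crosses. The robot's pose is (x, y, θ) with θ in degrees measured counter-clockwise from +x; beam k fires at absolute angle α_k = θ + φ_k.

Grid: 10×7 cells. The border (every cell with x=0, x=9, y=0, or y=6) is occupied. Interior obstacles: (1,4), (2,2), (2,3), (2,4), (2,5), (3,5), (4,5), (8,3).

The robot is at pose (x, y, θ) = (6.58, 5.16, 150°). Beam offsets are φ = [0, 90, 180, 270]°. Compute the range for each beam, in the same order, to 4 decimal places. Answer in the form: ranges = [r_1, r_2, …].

ranges = [1.6800, 4.8036, 2.3200, 0.9699]

beam 1: φ=0°, α=150°
  cosα=-0.8660 sinα=0.5000 | (6,5) | tMaxX 0.6697 tMaxY 1.6800 | tΔX 1.1547 tΔY 2.0000
    t=0.6697 [x] (5,5)
    t=1.6800 [y] (5,6) — stop
  → r_1 = 1.6800
beam 2: φ=90°, α=240°
  cosα=-0.5000 sinα=-0.8660 | (6,5) | tMaxX 1.1600 tMaxY 0.1848 | tΔX 2.0000 tΔY 1.1547
    t=0.1848 [y] (6,4)
    t=1.1600 [x] (5,4)
    t=1.3395 [y] (5,3)
    t=2.4942 [y] (5,2)
    t=3.1600 [x] (4,2)
    t=3.6489 [y] (4,1)
    t=4.8036 [y] (4,0) — stop
  → r_2 = 4.8036
beam 3: φ=180°, α=330°
  cosα=0.8660 sinα=-0.5000 | (6,5) | tMaxX 0.4850 tMaxY 0.3200 | tΔX 1.1547 tΔY 2.0000
    t=0.3200 [y] (6,4)
    t=0.4850 [x] (7,4)
    t=1.6397 [x] (8,4)
    t=2.3200 [y] (8,3) — stop
  → r_3 = 2.3200
beam 4: φ=270°, α=60°
  cosα=0.5000 sinα=0.8660 | (6,5) | tMaxX 0.8400 tMaxY 0.9699 | tΔX 2.0000 tΔY 1.1547
    t=0.8400 [x] (7,5)
    t=0.9699 [y] (7,6) — stop
  → r_4 = 0.9699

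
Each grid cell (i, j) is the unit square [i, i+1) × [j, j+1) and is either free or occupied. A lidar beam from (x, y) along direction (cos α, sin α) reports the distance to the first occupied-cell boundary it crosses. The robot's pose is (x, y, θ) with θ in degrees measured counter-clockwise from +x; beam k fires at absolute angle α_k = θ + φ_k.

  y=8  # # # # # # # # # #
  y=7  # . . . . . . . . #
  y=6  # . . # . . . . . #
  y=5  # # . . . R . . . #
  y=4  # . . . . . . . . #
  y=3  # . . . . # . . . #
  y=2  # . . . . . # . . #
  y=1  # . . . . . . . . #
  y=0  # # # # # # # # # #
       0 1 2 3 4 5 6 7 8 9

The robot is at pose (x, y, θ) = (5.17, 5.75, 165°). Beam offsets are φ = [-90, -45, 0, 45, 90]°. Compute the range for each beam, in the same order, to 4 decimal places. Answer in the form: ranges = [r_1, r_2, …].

beam 1: φ=-90°, α=75°
  d=(0.2588,0.9659)  start (5,5)  tX=3.2069 tY=0.2588  stride 1/|dx|=3.8637 1/|dy|=1.0353
    cross y-line → (5,6), t=0.2588
    cross y-line → (5,7), t=1.2941
    cross y-line → (5,8), t=2.3294 (wall)
  → r_1 = 2.3294
beam 2: φ=-45°, α=120°
  d=(-0.5000,0.8660)  start (5,5)  tX=0.3400 tY=0.2887  stride 1/|dx|=2.0000 1/|dy|=1.1547
    cross y-line → (5,6), t=0.2887
    cross x-line → (4,6), t=0.3400
    cross y-line → (4,7), t=1.4434
    cross x-line → (3,7), t=2.3400
    cross y-line → (3,8), t=2.5981 (wall)
  → r_2 = 2.5981
beam 3: φ=0°, α=165°
  d=(-0.9659,0.2588)  start (5,5)  tX=0.1760 tY=0.9659  stride 1/|dx|=1.0353 1/|dy|=3.8637
    cross x-line → (4,5), t=0.1760
    cross y-line → (4,6), t=0.9659
    cross x-line → (3,6), t=1.2113 (wall)
  → r_3 = 1.2113
beam 4: φ=45°, α=210°
  d=(-0.8660,-0.5000)  start (5,5)  tX=0.1963 tY=1.5000  stride 1/|dx|=1.1547 1/|dy|=2.0000
    cross x-line → (4,5), t=0.1963
    cross x-line → (3,5), t=1.3510
    cross y-line → (3,4), t=1.5000
    cross x-line → (2,4), t=2.5057
    cross y-line → (2,3), t=3.5000
    cross x-line → (1,3), t=3.6604
    cross x-line → (0,3), t=4.8151 (wall)
  → r_4 = 4.8151
beam 5: φ=90°, α=255°
  d=(-0.2588,-0.9659)  start (5,5)  tX=0.6568 tY=0.7765  stride 1/|dx|=3.8637 1/|dy|=1.0353
    cross x-line → (4,5), t=0.6568
    cross y-line → (4,4), t=0.7765
    cross y-line → (4,3), t=1.8117
    cross y-line → (4,2), t=2.8470
    cross y-line → (4,1), t=3.8823
    cross x-line → (3,1), t=4.5205
    cross y-line → (3,0), t=4.9176 (wall)
  → r_5 = 4.9176

ranges = [2.3294, 2.5981, 1.2113, 4.8151, 4.9176]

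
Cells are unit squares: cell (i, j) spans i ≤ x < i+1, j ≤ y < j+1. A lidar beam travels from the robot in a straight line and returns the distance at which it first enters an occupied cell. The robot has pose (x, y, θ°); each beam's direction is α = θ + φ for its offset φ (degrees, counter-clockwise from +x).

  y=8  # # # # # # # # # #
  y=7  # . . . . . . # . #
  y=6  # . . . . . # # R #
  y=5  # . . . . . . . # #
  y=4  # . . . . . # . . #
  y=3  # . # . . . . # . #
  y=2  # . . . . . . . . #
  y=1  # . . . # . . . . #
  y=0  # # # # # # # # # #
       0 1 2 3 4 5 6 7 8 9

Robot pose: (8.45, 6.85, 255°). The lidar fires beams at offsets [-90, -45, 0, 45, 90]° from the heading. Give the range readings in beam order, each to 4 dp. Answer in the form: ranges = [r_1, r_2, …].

beam 1: φ=-90°, α=165°
  direction (-0.9659, 0.2588); cell (8,6); t to first gridline: x 0.4659, y 0.5796 (then +1.0353 / +3.8637)
    (7,6) via x @ 0.4659  # hit
  → r_1 = 0.4659
beam 2: φ=-45°, α=210°
  direction (-0.8660, -0.5000); cell (8,6); t to first gridline: x 0.5196, y 1.7000 (then +1.1547 / +2.0000)
    (7,6) via x @ 0.5196  # hit
  → r_2 = 0.5196
beam 3: φ=0°, α=255°
  direction (-0.2588, -0.9659); cell (8,6); t to first gridline: x 1.7387, y 0.8800 (then +3.8637 / +1.0353)
    (8,5) via y @ 0.8800  # hit
  → r_3 = 0.8800
beam 4: φ=45°, α=300°
  direction (0.5000, -0.8660); cell (8,6); t to first gridline: x 1.1000, y 0.9815 (then +2.0000 / +1.1547)
    (8,5) via y @ 0.9815  # hit
  → r_4 = 0.9815
beam 5: φ=90°, α=345°
  direction (0.9659, -0.2588); cell (8,6); t to first gridline: x 0.5694, y 3.2841 (then +1.0353 / +3.8637)
    (9,6) via x @ 0.5694  # hit
  → r_5 = 0.5694

ranges = [0.4659, 0.5196, 0.8800, 0.9815, 0.5694]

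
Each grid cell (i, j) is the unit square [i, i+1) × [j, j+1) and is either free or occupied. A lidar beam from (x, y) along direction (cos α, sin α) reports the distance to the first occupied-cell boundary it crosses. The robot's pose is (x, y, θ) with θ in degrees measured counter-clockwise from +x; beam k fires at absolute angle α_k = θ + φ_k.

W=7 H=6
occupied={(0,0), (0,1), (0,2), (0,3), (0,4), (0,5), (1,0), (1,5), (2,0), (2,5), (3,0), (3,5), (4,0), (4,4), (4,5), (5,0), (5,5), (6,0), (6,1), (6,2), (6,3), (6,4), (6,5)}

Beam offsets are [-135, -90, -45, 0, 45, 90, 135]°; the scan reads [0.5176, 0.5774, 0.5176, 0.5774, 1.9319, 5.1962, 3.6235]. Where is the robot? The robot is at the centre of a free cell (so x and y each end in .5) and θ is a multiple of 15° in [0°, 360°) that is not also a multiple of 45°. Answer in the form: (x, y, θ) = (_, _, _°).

Enumerate (i+0.5, j+0.5, θ) over the 19 free cells and 16 admissible headings. For each, cast all 7 beams and compare to the given ranges.
  (2.5, 3.5, 165°): beam 1 = 1.7321 ≠ 0.5176 ✗
  (3.5, 3.5, 195°): beam 1 = 1.0000 ≠ 0.5176 ✗
  (1.5, 3.5, 75°): beam 1 = 2.8868 ≠ 0.5176 ✗
  (5.5, 4.5, 165°): beam 1 = 0.5774 ≠ 0.5176 ✗
  …
  (1.5, 1.5, 300°): r_1=0.5176, r_2=0.5774, r_3=0.5176, r_4=0.5774, r_5=1.9319, r_6=5.1962, r_7=3.6235 — all match ✓
No second candidate reproduces the full scan.

(x, y, θ) = (1.5, 1.5, 300°)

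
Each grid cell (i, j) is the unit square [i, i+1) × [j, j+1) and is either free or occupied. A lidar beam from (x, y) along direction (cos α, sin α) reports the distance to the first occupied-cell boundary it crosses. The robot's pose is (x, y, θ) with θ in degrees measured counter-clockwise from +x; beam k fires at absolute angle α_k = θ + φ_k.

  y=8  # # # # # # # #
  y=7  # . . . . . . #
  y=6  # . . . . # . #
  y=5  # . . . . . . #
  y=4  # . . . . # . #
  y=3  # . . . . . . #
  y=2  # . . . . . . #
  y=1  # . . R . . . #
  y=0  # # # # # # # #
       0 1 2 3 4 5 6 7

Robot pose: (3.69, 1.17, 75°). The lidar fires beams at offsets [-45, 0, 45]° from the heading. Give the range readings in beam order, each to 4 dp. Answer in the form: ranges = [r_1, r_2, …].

beam 1: φ=-45°, α=30°
  d=(0.8660,0.5000)  start (3,1)  tX=0.3580 tY=1.6600  stride 1/|dx|=1.1547 1/|dy|=2.0000
    cross x-line → (4,1), t=0.3580
    cross x-line → (5,1), t=1.5127
    cross y-line → (5,2), t=1.6600
    cross x-line → (6,2), t=2.6674
    cross y-line → (6,3), t=3.6600
    cross x-line → (7,3), t=3.8221 (wall)
  → r_1 = 3.8221
beam 2: φ=0°, α=75°
  d=(0.2588,0.9659)  start (3,1)  tX=1.1977 tY=0.8593  stride 1/|dx|=3.8637 1/|dy|=1.0353
    cross y-line → (3,2), t=0.8593
    cross x-line → (4,2), t=1.1977
    cross y-line → (4,3), t=1.8946
    cross y-line → (4,4), t=2.9298
    cross y-line → (4,5), t=3.9651
    cross y-line → (4,6), t=5.0004
    cross x-line → (5,6), t=5.0615 (wall)
  → r_2 = 5.0615
beam 3: φ=45°, α=120°
  d=(-0.5000,0.8660)  start (3,1)  tX=1.3800 tY=0.9584  stride 1/|dx|=2.0000 1/|dy|=1.1547
    cross y-line → (3,2), t=0.9584
    cross x-line → (2,2), t=1.3800
    cross y-line → (2,3), t=2.1131
    cross y-line → (2,4), t=3.2678
    cross x-line → (1,4), t=3.3800
    cross y-line → (1,5), t=4.4225
    cross x-line → (0,5), t=5.3800 (wall)
  → r_3 = 5.3800

ranges = [3.8221, 5.0615, 5.3800]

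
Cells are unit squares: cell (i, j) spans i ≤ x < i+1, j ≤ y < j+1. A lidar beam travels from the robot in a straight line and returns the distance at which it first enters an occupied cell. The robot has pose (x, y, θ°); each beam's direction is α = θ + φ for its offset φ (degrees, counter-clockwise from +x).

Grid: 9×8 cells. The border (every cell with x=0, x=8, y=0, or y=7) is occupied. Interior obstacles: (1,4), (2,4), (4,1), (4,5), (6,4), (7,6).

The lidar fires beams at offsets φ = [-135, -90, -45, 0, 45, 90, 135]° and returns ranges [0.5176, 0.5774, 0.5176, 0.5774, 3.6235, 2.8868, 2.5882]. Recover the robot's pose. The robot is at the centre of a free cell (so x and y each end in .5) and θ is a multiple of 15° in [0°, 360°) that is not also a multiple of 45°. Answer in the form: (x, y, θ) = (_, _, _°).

Candidates: 36 free-cell centres × 16 headings = 576 poses. Raycast each; keep the one whose scan matches to 4 dp.
  (4.5, 6.5, 30°): beam 3 = 3.6235 ≠ 0.5176 ✗
  (7.5, 3.5, 240°): beam 1 = 3.6235 ≠ 0.5176 ✗
  (6.5, 5.5, 105°): beam 1 = 1.7321 ≠ 0.5176 ✗
  …
  (3.5, 1.5, 30°): r_1=0.5176, r_2=0.5774, r_3=0.5176, r_4=0.5774, r_5=3.6235, r_6=2.8868, r_7=2.5882 — all match ✓
Unique over the lattice → pose = (3.5, 1.5, 30°).

(x, y, θ) = (3.5, 1.5, 30°)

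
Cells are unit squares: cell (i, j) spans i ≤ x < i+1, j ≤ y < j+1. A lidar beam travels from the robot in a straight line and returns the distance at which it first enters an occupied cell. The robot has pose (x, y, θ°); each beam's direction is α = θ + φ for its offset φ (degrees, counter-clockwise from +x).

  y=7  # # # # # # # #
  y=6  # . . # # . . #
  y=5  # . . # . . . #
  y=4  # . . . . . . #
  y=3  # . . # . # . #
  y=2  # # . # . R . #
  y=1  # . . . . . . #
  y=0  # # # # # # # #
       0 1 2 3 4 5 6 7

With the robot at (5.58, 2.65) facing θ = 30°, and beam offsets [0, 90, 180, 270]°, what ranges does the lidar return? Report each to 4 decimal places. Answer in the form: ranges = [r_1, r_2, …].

beam 1: φ=0°, α=30°
  dir = (cos 30°, sin 30°) = (0.8660, 0.5000); from cell (5,2)
  next x-line at t=0.4850, next y-line at t=0.7000; Δt_x=1.1547, Δt_y=2.0000
    x: enter (6,2) at t=0.4850
    y: enter (6,3) at t=0.7000
    x: enter (7,3) at t=1.6397 ← occupied
  → r_1 = 1.6397
beam 2: φ=90°, α=120°
  dir = (cos 120°, sin 120°) = (-0.5000, 0.8660); from cell (5,2)
  next x-line at t=1.1600, next y-line at t=0.4041; Δt_x=2.0000, Δt_y=1.1547
    y: enter (5,3) at t=0.4041 ← occupied
  → r_2 = 0.4041
beam 3: φ=180°, α=210°
  dir = (cos 210°, sin 210°) = (-0.8660, -0.5000); from cell (5,2)
  next x-line at t=0.6697, next y-line at t=1.3000; Δt_x=1.1547, Δt_y=2.0000
    x: enter (4,2) at t=0.6697
    y: enter (4,1) at t=1.3000
    x: enter (3,1) at t=1.8244
    x: enter (2,1) at t=2.9791
    y: enter (2,0) at t=3.3000 ← occupied
  → r_3 = 3.3000
beam 4: φ=270°, α=300°
  dir = (cos 300°, sin 300°) = (0.5000, -0.8660); from cell (5,2)
  next x-line at t=0.8400, next y-line at t=0.7506; Δt_x=2.0000, Δt_y=1.1547
    y: enter (5,1) at t=0.7506
    x: enter (6,1) at t=0.8400
    y: enter (6,0) at t=1.9053 ← occupied
  → r_4 = 1.9053

ranges = [1.6397, 0.4041, 3.3000, 1.9053]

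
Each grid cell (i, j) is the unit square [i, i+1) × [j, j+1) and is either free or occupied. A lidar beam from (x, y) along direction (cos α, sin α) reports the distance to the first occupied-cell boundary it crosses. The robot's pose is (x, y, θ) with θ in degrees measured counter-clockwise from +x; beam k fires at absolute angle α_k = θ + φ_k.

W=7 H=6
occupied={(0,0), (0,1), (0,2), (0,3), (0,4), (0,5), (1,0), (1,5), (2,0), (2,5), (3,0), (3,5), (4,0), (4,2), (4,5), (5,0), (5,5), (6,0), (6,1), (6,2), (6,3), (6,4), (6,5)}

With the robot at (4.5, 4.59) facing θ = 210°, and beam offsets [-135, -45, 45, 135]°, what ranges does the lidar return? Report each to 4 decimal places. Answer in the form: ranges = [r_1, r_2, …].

beam 1: φ=-135°, α=75°
  direction (0.2588, 0.9659); cell (4,4); t to first gridline: x 1.9319, y 0.4245 (then +3.8637 / +1.0353)
    (4,5) via y @ 0.4245  # hit
  → r_1 = 0.4245
beam 2: φ=-45°, α=165°
  direction (-0.9659, 0.2588); cell (4,4); t to first gridline: x 0.5176, y 1.5841 (then +1.0353 / +3.8637)
    (3,4) via x @ 0.5176
    (2,4) via x @ 1.5529
    (2,5) via y @ 1.5841  # hit
  → r_2 = 1.5841
beam 3: φ=45°, α=255°
  direction (-0.2588, -0.9659); cell (4,4); t to first gridline: x 1.9319, y 0.6108 (then +3.8637 / +1.0353)
    (4,3) via y @ 0.6108
    (4,2) via y @ 1.6461  # hit
  → r_3 = 1.6461
beam 4: φ=135°, α=345°
  direction (0.9659, -0.2588); cell (4,4); t to first gridline: x 0.5176, y 2.2796 (then +1.0353 / +3.8637)
    (5,4) via x @ 0.5176
    (6,4) via x @ 1.5529  # hit
  → r_4 = 1.5529

ranges = [0.4245, 1.5841, 1.6461, 1.5529]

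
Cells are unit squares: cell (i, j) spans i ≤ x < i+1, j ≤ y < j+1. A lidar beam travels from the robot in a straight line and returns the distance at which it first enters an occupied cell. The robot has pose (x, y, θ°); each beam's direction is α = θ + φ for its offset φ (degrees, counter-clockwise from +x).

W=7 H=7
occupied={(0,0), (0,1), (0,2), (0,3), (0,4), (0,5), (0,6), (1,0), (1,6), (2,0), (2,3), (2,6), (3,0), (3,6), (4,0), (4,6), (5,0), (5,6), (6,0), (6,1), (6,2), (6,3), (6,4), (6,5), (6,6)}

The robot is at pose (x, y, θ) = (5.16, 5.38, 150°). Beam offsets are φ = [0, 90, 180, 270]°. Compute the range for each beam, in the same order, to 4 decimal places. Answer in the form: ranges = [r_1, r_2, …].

ranges = [1.2400, 5.0576, 0.9699, 0.7159]

beam 1: φ=0°, α=150°
  direction (-0.8660, 0.5000); cell (5,5); t to first gridline: x 0.1848, y 1.2400 (then +1.1547 / +2.0000)
    (4,5) via x @ 0.1848
    (4,6) via y @ 1.2400  # hit
  → r_1 = 1.2400
beam 2: φ=90°, α=240°
  direction (-0.5000, -0.8660); cell (5,5); t to first gridline: x 0.3200, y 0.4388 (then +2.0000 / +1.1547)
    (4,5) via x @ 0.3200
    (4,4) via y @ 0.4388
    (4,3) via y @ 1.5935
    (3,3) via x @ 2.3200
    (3,2) via y @ 2.7482
    (3,1) via y @ 3.9029
    (2,1) via x @ 4.3200
    (2,0) via y @ 5.0576  # hit
  → r_2 = 5.0576
beam 3: φ=180°, α=330°
  direction (0.8660, -0.5000); cell (5,5); t to first gridline: x 0.9699, y 0.7600 (then +1.1547 / +2.0000)
    (5,4) via y @ 0.7600
    (6,4) via x @ 0.9699  # hit
  → r_3 = 0.9699
beam 4: φ=270°, α=60°
  direction (0.5000, 0.8660); cell (5,5); t to first gridline: x 1.6800, y 0.7159 (then +2.0000 / +1.1547)
    (5,6) via y @ 0.7159  # hit
  → r_4 = 0.7159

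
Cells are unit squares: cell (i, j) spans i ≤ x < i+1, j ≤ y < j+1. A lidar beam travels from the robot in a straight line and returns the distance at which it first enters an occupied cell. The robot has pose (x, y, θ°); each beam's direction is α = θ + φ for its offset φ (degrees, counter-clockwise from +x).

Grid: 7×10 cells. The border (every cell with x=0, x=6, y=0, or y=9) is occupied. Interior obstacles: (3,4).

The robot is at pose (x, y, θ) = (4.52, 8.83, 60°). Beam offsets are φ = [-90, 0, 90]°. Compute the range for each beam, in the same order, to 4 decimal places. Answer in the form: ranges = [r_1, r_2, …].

beam 1: φ=-90°, α=330°
  direction (0.8660, -0.5000); cell (4,8); t to first gridline: x 0.5543, y 1.6600 (then +1.1547 / +2.0000)
    (5,8) via x @ 0.5543
    (5,7) via y @ 1.6600
    (6,7) via x @ 1.7090  # hit
  → r_1 = 1.7090
beam 2: φ=0°, α=60°
  direction (0.5000, 0.8660); cell (4,8); t to first gridline: x 0.9600, y 0.1963 (then +2.0000 / +1.1547)
    (4,9) via y @ 0.1963  # hit
  → r_2 = 0.1963
beam 3: φ=90°, α=150°
  direction (-0.8660, 0.5000); cell (4,8); t to first gridline: x 0.6004, y 0.3400 (then +1.1547 / +2.0000)
    (4,9) via y @ 0.3400  # hit
  → r_3 = 0.3400

ranges = [1.7090, 0.1963, 0.3400]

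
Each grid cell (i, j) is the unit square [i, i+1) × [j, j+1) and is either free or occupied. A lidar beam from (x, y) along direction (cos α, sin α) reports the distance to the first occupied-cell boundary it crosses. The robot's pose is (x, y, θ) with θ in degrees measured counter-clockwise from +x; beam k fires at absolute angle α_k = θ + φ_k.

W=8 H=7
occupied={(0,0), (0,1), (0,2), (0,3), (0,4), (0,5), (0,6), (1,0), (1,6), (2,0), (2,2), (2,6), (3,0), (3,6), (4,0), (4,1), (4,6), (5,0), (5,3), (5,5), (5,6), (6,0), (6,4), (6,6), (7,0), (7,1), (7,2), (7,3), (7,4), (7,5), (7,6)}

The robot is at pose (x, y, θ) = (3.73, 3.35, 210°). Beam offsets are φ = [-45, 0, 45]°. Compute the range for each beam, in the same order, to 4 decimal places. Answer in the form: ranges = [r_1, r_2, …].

ranges = [2.8263, 0.8429, 2.4329]

beam 1: φ=-45°, α=165°
  direction (-0.9659, 0.2588); cell (3,3); t to first gridline: x 0.7558, y 2.5114 (then +1.0353 / +3.8637)
    (2,3) via x @ 0.7558
    (1,3) via x @ 1.7910
    (1,4) via y @ 2.5114
    (0,4) via x @ 2.8263  # hit
  → r_1 = 2.8263
beam 2: φ=0°, α=210°
  direction (-0.8660, -0.5000); cell (3,3); t to first gridline: x 0.8429, y 0.7000 (then +1.1547 / +2.0000)
    (3,2) via y @ 0.7000
    (2,2) via x @ 0.8429  # hit
  → r_2 = 0.8429
beam 3: φ=45°, α=255°
  direction (-0.2588, -0.9659); cell (3,3); t to first gridline: x 2.8205, y 0.3623 (then +3.8637 / +1.0353)
    (3,2) via y @ 0.3623
    (3,1) via y @ 1.3976
    (3,0) via y @ 2.4329  # hit
  → r_3 = 2.4329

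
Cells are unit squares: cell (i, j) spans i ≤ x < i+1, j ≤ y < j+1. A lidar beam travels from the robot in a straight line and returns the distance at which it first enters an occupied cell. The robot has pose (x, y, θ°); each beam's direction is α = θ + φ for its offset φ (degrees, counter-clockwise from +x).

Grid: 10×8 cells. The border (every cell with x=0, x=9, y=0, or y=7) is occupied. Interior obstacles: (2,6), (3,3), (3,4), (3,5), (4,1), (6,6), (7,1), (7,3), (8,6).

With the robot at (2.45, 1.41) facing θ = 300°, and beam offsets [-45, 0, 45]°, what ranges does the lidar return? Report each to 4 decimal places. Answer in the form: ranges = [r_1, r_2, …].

beam 1: φ=-45°, α=255°
  direction (-0.2588, -0.9659); cell (2,1); t to first gridline: x 1.7387, y 0.4245 (then +3.8637 / +1.0353)
    (2,0) via y @ 0.4245  # hit
  → r_1 = 0.4245
beam 2: φ=0°, α=300°
  direction (0.5000, -0.8660); cell (2,1); t to first gridline: x 1.1000, y 0.4734 (then +2.0000 / +1.1547)
    (2,0) via y @ 0.4734  # hit
  → r_2 = 0.4734
beam 3: φ=45°, α=345°
  direction (0.9659, -0.2588); cell (2,1); t to first gridline: x 0.5694, y 1.5841 (then +1.0353 / +3.8637)
    (3,1) via x @ 0.5694
    (3,0) via y @ 1.5841  # hit
  → r_3 = 1.5841

ranges = [0.4245, 0.4734, 1.5841]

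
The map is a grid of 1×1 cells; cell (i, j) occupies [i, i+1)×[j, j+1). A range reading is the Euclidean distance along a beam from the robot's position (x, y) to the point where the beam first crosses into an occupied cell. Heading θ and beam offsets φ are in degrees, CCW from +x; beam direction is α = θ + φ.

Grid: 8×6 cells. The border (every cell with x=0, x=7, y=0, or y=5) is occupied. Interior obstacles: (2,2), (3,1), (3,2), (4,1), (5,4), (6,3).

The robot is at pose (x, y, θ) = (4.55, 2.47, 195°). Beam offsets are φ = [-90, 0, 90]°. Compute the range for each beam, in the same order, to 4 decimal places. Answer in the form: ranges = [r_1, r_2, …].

ranges = [2.6192, 0.5694, 0.4866]

beam 1: φ=-90°, α=105°
  cosα=-0.2588 sinα=0.9659 | (4,2) | tMaxX 2.1250 tMaxY 0.5487 | tΔX 3.8637 tΔY 1.0353
    t=0.5487 [y] (4,3)
    t=1.5840 [y] (4,4)
    t=2.1250 [x] (3,4)
    t=2.6192 [y] (3,5) — stop
  → r_1 = 2.6192
beam 2: φ=0°, α=195°
  cosα=-0.9659 sinα=-0.2588 | (4,2) | tMaxX 0.5694 tMaxY 1.8159 | tΔX 1.0353 tΔY 3.8637
    t=0.5694 [x] (3,2) — stop
  → r_2 = 0.5694
beam 3: φ=90°, α=285°
  cosα=0.2588 sinα=-0.9659 | (4,2) | tMaxX 1.7387 tMaxY 0.4866 | tΔX 3.8637 tΔY 1.0353
    t=0.4866 [y] (4,1) — stop
  → r_3 = 0.4866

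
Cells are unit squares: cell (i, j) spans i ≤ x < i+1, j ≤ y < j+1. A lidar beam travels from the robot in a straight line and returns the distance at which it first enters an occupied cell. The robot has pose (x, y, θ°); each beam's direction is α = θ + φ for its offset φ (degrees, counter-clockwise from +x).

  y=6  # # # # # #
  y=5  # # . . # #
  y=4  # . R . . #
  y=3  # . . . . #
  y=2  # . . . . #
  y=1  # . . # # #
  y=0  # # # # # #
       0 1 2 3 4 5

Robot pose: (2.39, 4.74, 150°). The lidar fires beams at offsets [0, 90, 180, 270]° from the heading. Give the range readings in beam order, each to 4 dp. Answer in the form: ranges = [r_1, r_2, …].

beam 1: φ=0°, α=150°
  d=(-0.8660,0.5000)  start (2,4)  tX=0.4503 tY=0.5200  stride 1/|dx|=1.1547 1/|dy|=2.0000
    cross x-line → (1,4), t=0.4503
    cross y-line → (1,5), t=0.5200 (wall)
  → r_1 = 0.5200
beam 2: φ=90°, α=240°
  d=(-0.5000,-0.8660)  start (2,4)  tX=0.7800 tY=0.8545  stride 1/|dx|=2.0000 1/|dy|=1.1547
    cross x-line → (1,4), t=0.7800
    cross y-line → (1,3), t=0.8545
    cross y-line → (1,2), t=2.0092
    cross x-line → (0,2), t=2.7800 (wall)
  → r_2 = 2.7800
beam 3: φ=180°, α=330°
  d=(0.8660,-0.5000)  start (2,4)  tX=0.7044 tY=1.4800  stride 1/|dx|=1.1547 1/|dy|=2.0000
    cross x-line → (3,4), t=0.7044
    cross y-line → (3,3), t=1.4800
    cross x-line → (4,3), t=1.8591
    cross x-line → (5,3), t=3.0138 (wall)
  → r_3 = 3.0138
beam 4: φ=270°, α=60°
  d=(0.5000,0.8660)  start (2,4)  tX=1.2200 tY=0.3002  stride 1/|dx|=2.0000 1/|dy|=1.1547
    cross y-line → (2,5), t=0.3002
    cross x-line → (3,5), t=1.2200
    cross y-line → (3,6), t=1.4549 (wall)
  → r_4 = 1.4549

ranges = [0.5200, 2.7800, 3.0138, 1.4549]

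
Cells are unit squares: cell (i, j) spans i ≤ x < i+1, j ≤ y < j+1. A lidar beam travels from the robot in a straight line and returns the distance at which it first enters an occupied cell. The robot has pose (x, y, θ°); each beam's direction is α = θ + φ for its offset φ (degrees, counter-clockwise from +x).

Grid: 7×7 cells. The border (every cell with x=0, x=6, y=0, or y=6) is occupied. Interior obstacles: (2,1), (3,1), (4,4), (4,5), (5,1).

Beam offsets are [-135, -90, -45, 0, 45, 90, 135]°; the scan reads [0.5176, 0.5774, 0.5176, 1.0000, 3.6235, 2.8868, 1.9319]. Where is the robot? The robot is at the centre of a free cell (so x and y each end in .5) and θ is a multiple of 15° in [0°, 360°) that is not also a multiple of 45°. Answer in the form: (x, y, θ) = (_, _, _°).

Candidates: 20 free-cell centres × 16 headings = 320 poses. Raycast each; keep the one whose scan matches to 4 dp.
  (1.5, 5.5, 285°): beam 1 = 0.5774 ≠ 0.5176 ✗
  (1.5, 2.5, 195°): beam 1 = 4.0415 ≠ 0.5176 ✗
  (3.5, 5.5, 255°): beam 1 = 0.5774 ≠ 0.5176 ✗
  (2.5, 5.5, 120°): beam 1 = 1.5529 ≠ 0.5176 ✗
  (5.5, 5.5, 195°): beam 1 = 0.5774 ≠ 0.5176 ✗
  …
  (1.5, 5.5, 240°): r_1=0.5176, r_2=0.5774, r_3=0.5176, r_4=1.0000, r_5=3.6235, r_6=2.8868, r_7=1.9319 — all match ✓
No second candidate reproduces the full scan.

(x, y, θ) = (1.5, 5.5, 240°)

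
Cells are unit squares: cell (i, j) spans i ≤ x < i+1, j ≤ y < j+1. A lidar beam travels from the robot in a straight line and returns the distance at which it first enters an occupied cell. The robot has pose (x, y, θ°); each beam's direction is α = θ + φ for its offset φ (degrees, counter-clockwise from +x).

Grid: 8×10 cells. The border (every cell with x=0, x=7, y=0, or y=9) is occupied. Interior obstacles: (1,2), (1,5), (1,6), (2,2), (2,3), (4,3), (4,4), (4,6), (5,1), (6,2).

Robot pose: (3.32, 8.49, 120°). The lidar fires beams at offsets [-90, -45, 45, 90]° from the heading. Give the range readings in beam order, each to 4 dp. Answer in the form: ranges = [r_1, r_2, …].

beam 1: φ=-90°, α=30°
  cosα=0.8660 sinα=0.5000 | (3,8) | tMaxX 0.7852 tMaxY 1.0200 | tΔX 1.1547 tΔY 2.0000
    t=0.7852 [x] (4,8)
    t=1.0200 [y] (4,9) — stop
  → r_1 = 1.0200
beam 2: φ=-45°, α=75°
  cosα=0.2588 sinα=0.9659 | (3,8) | tMaxX 2.6273 tMaxY 0.5280 | tΔX 3.8637 tΔY 1.0353
    t=0.5280 [y] (3,9) — stop
  → r_2 = 0.5280
beam 3: φ=45°, α=165°
  cosα=-0.9659 sinα=0.2588 | (3,8) | tMaxX 0.3313 tMaxY 1.9705 | tΔX 1.0353 tΔY 3.8637
    t=0.3313 [x] (2,8)
    t=1.3666 [x] (1,8)
    t=1.9705 [y] (1,9) — stop
  → r_3 = 1.9705
beam 4: φ=90°, α=210°
  cosα=-0.8660 sinα=-0.5000 | (3,8) | tMaxX 0.3695 tMaxY 0.9800 | tΔX 1.1547 tΔY 2.0000
    t=0.3695 [x] (2,8)
    t=0.9800 [y] (2,7)
    t=1.5242 [x] (1,7)
    t=2.6789 [x] (0,7) — stop
  → r_4 = 2.6789

ranges = [1.0200, 0.5280, 1.9705, 2.6789]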